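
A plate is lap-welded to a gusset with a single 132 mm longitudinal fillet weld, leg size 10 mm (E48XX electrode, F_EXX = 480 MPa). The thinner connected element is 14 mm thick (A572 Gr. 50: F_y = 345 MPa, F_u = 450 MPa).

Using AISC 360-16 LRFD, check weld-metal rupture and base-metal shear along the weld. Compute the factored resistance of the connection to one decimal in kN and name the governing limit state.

201.6 kN (weld metal governs)

Weld metal: throat = 0.707×10 = 7.07 mm, L = 132 mm. φR_n = 0.75 × 0.6 × 480 × 7.07 × 132 = 201.6 kN.
Base metal shear (14 mm plate): yield φR_n = 1.0×0.6×345×14×132 = 382.5 kN; rupture φR_n = 0.75×0.6×450×14×132 = 374.2 kN; take 374.2 kN (rupture).
Governing: min(201.6, 374.2) = 201.6 kN → weld metal.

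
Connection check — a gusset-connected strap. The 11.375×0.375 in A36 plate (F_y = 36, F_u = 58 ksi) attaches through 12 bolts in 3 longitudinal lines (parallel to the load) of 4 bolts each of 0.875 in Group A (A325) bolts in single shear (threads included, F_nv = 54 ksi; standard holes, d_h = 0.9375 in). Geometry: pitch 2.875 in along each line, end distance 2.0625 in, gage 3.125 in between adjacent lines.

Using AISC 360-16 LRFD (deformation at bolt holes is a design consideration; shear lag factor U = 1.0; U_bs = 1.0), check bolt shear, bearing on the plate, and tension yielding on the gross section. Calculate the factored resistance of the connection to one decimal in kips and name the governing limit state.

138.2 kips (gross-section yield governs)

Bolt shear: A_b = π(0.875)²/4 = 0.60132 in². φR_n = 0.75 × 54 × 0.60132 × 12 × 1 = 292.2 kips.
Bearing (0.375 in plate, F_u = 58 ksi): end bolts L_c = 2.0625 − 0.9375/2 = 1.59375, R_n = min(1.2×1.59375×0.375×58, 2.4×0.875×0.375×58) = 41.597 kips/bolt; interior L_c = 2.875 − 0.9375 = 1.9375, R_n = 45.675 kips/bolt. φR_n = 0.75 × (3×41.597 + 9×45.675) = 401.9 kips.
Tension yield (gross): A_g = 11.375×0.375 = 4.2656 in². φR_n = 0.90 × 36 × 4.2656 = 138.2 kips.
Governing: min(292.2, 401.9, 138.2) = 138.2 kips → gross-section yield.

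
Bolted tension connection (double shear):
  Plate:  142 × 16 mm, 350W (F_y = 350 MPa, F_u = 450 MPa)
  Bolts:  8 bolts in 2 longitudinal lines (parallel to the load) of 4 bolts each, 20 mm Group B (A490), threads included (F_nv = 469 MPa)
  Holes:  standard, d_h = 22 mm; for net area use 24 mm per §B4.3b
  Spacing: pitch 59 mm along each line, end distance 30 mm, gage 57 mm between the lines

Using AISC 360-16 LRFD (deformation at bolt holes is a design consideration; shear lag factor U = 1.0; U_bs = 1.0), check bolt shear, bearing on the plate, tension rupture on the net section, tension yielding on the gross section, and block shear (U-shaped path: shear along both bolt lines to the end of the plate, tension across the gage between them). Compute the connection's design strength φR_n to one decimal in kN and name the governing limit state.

507.6 kN (net-section rupture governs)

Bolt shear: A_b = π(20)²/4 = 314.16 mm². φR_n = 0.75 × 469 × 314.16 × 8 × 2 = 1768.1 kN.
Bearing (16 mm plate, F_u = 450 MPa): end bolts L_c = 30 − 22/2 = 19, R_n = min(1.2×19×16×450, 2.4×20×16×450) = 164.16 kN/bolt; interior L_c = 59 − 22 = 37, R_n = 319.68 kN/bolt. φR_n = 0.75 × (2×164.16 + 6×319.68) = 1684.8 kN.
Tension rupture (net): A_n = (142 − 2×24)×16 = 1504 mm² (U = 1.0, A_e = A_n). φR_n = 0.75 × 450 × 1504 = 507.6 kN.
Tension yield (gross): A_g = 142×16 = 2272 mm². φR_n = 0.90 × 350 × 2272 = 715.7 kN.
Block shear: shear path 2×[30+3×59] = 2×207 mm, A_gv = 6624, A_nv = 2×(207 − 3.5×24)×16 = 3936 mm²; tension across gage: (57 − 1×24)×16 = 528 mm². R_n = min(0.6×450×3936, 0.6×350×6624) + 1.0×450×528 = min(1062.7, 1391) + 237.6 = 1300.3 kN. φR_n = 0.75 × 1300.3 = 975.2 kN.
Governing: min(1768.1, 1684.8, 507.6, 715.7, 975.2) = 507.6 kN → net-section rupture.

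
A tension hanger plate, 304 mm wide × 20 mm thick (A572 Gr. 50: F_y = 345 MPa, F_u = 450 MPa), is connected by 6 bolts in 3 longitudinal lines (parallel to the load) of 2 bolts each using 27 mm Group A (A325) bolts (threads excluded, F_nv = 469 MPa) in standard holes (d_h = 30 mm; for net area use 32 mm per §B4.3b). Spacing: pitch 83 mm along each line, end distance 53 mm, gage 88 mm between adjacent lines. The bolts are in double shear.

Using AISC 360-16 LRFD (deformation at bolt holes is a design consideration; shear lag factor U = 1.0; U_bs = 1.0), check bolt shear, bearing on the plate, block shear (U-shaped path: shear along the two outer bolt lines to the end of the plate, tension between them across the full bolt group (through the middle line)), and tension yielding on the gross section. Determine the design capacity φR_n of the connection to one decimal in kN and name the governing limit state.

Bolt shear: A_b = π(27)²/4 = 572.56 mm². φR_n = 0.75 × 469 × 572.56 × 6 × 2 = 2416.8 kN.
Bearing (20 mm plate, F_u = 450 MPa): end bolts L_c = 53 − 30/2 = 38, R_n = min(1.2×38×20×450, 2.4×27×20×450) = 410.4 kN/bolt; interior L_c = 83 − 30 = 53, R_n = 572.4 kN/bolt. φR_n = 0.75 × (3×410.4 + 3×572.4) = 2211.3 kN.
Block shear: shear path 2×[53+1×83] = 2×136 mm, A_gv = 5440, A_nv = 2×(136 − 1.5×32)×20 = 3520 mm²; tension across gage: (176 − 2×32)×20 = 2240 mm². R_n = min(0.6×450×3520, 0.6×345×5440) + 1.0×450×2240 = min(950.4, 1126.1) + 1008 = 1958.4 kN. φR_n = 0.75 × 1958.4 = 1468.8 kN.
Tension yield (gross): A_g = 304×20 = 6080 mm². φR_n = 0.90 × 345 × 6080 = 1887.8 kN.
Governing: min(2416.8, 2211.3, 1468.8, 1887.8) = 1468.8 kN → block shear.

1468.8 kN (block shear governs)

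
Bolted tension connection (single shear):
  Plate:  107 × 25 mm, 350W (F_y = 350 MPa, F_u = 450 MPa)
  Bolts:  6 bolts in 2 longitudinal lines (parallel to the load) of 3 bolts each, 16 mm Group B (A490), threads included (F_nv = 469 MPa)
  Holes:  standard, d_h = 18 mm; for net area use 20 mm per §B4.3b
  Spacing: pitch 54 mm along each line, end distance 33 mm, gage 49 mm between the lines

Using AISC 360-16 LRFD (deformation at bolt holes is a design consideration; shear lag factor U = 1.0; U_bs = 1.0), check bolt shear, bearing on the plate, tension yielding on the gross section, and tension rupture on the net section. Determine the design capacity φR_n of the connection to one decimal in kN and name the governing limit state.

424.3 kN (bolt shear governs)

Bolt shear: A_b = π(16)²/4 = 201.06 mm². φR_n = 0.75 × 469 × 201.06 × 6 × 1 = 424.3 kN.
Bearing (25 mm plate, F_u = 450 MPa): end bolts L_c = 33 − 18/2 = 24, R_n = min(1.2×24×25×450, 2.4×16×25×450) = 324 kN/bolt; interior L_c = 54 − 18 = 36, R_n = 432 kN/bolt. φR_n = 0.75 × (2×324 + 4×432) = 1782.0 kN.
Tension yield (gross): A_g = 107×25 = 2675 mm². φR_n = 0.90 × 350 × 2675 = 842.6 kN.
Tension rupture (net): A_n = (107 − 2×20)×25 = 1675 mm² (U = 1.0, A_e = A_n). φR_n = 0.75 × 450 × 1675 = 565.3 kN.
Governing: min(424.3, 1782.0, 842.6, 565.3) = 424.3 kN → bolt shear.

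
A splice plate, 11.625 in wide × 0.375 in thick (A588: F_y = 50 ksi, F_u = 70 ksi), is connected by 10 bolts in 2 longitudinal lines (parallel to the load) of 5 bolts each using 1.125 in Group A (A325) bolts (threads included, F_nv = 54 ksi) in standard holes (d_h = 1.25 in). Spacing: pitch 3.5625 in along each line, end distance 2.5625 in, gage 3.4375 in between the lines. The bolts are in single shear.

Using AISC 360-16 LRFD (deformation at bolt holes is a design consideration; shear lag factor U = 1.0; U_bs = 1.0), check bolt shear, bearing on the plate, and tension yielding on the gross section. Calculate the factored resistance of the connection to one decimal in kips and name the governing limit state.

196.2 kips (gross-section yield governs)

Bolt shear: A_b = π(1.125)²/4 = 0.99402 in². φR_n = 0.75 × 54 × 0.99402 × 10 × 1 = 402.6 kips.
Bearing (0.375 in plate, F_u = 70 ksi): end bolts L_c = 2.5625 − 1.25/2 = 1.9375, R_n = min(1.2×1.9375×0.375×70, 2.4×1.125×0.375×70) = 61.031 kips/bolt; interior L_c = 3.5625 − 1.25 = 2.3125, R_n = 70.875 kips/bolt. φR_n = 0.75 × (2×61.031 + 8×70.875) = 516.8 kips.
Tension yield (gross): A_g = 11.625×0.375 = 4.3594 in². φR_n = 0.90 × 50 × 4.3594 = 196.2 kips.
Governing: min(402.6, 516.8, 196.2) = 196.2 kips → gross-section yield.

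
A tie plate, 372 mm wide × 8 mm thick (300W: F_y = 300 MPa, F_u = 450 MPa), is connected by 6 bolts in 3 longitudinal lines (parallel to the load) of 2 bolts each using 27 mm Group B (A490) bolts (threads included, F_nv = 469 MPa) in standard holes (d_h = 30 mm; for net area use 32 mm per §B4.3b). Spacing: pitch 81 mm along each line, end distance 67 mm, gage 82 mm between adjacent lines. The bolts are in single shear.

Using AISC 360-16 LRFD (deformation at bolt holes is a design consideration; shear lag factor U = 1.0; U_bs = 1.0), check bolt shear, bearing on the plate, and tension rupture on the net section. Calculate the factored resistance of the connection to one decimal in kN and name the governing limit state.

Bolt shear: A_b = π(27)²/4 = 572.56 mm². φR_n = 0.75 × 469 × 572.56 × 6 × 1 = 1208.4 kN.
Bearing (8 mm plate, F_u = 450 MPa): end bolts L_c = 67 − 30/2 = 52, R_n = min(1.2×52×8×450, 2.4×27×8×450) = 224.64 kN/bolt; interior L_c = 81 − 30 = 51, R_n = 220.32 kN/bolt. φR_n = 0.75 × (3×224.64 + 3×220.32) = 1001.2 kN.
Tension rupture (net): A_n = (372 − 3×32)×8 = 2208 mm² (U = 1.0, A_e = A_n). φR_n = 0.75 × 450 × 2208 = 745.2 kN.
Governing: min(1208.4, 1001.2, 745.2) = 745.2 kN → net-section rupture.

745.2 kN (net-section rupture governs)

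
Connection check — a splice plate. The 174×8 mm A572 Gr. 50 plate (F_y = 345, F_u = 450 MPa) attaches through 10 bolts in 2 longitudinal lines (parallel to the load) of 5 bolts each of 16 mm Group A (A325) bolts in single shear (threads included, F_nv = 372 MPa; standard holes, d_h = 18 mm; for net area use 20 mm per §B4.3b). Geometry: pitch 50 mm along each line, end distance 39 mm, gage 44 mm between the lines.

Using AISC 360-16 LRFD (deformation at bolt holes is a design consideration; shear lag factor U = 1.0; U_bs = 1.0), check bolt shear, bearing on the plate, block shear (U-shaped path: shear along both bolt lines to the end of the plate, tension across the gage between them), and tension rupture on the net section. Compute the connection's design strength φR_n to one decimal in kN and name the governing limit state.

Bolt shear: A_b = π(16)²/4 = 201.06 mm². φR_n = 0.75 × 372 × 201.06 × 10 × 1 = 561.0 kN.
Bearing (8 mm plate, F_u = 450 MPa): end bolts L_c = 39 − 18/2 = 30, R_n = min(1.2×30×8×450, 2.4×16×8×450) = 129.6 kN/bolt; interior L_c = 50 − 18 = 32, R_n = 138.24 kN/bolt. φR_n = 0.75 × (2×129.6 + 8×138.24) = 1023.8 kN.
Block shear: shear path 2×[39+4×50] = 2×239 mm, A_gv = 3824, A_nv = 2×(239 − 4.5×20)×8 = 2384 mm²; tension across gage: (44 − 1×20)×8 = 192 mm². R_n = min(0.6×450×2384, 0.6×345×3824) + 1.0×450×192 = min(643.68, 791.57) + 86.4 = 730.08 kN. φR_n = 0.75 × 730.08 = 547.6 kN.
Tension rupture (net): A_n = (174 − 2×20)×8 = 1072 mm² (U = 1.0, A_e = A_n). φR_n = 0.75 × 450 × 1072 = 361.8 kN.
Governing: min(561.0, 1023.8, 547.6, 361.8) = 361.8 kN → net-section rupture.

361.8 kN (net-section rupture governs)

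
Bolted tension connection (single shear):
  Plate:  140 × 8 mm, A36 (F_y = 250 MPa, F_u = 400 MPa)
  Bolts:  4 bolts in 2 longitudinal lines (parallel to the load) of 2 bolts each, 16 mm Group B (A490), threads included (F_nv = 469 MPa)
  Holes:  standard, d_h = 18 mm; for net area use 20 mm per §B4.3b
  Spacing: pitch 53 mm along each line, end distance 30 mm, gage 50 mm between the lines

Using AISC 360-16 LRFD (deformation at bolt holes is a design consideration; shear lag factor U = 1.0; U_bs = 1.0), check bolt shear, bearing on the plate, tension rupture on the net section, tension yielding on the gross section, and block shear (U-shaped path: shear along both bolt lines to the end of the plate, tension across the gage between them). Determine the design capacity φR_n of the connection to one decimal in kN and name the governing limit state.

221.4 kN (block shear governs)

Bolt shear: A_b = π(16)²/4 = 201.06 mm². φR_n = 0.75 × 469 × 201.06 × 4 × 1 = 282.9 kN.
Bearing (8 mm plate, F_u = 400 MPa): end bolts L_c = 30 − 18/2 = 21, R_n = min(1.2×21×8×400, 2.4×16×8×400) = 80.64 kN/bolt; interior L_c = 53 − 18 = 35, R_n = 122.88 kN/bolt. φR_n = 0.75 × (2×80.64 + 2×122.88) = 305.3 kN.
Tension rupture (net): A_n = (140 − 2×20)×8 = 800 mm² (U = 1.0, A_e = A_n). φR_n = 0.75 × 400 × 800 = 240.0 kN.
Tension yield (gross): A_g = 140×8 = 1120 mm². φR_n = 0.90 × 250 × 1120 = 252.0 kN.
Block shear: shear path 2×[30+1×53] = 2×83 mm, A_gv = 1328, A_nv = 2×(83 − 1.5×20)×8 = 848 mm²; tension across gage: (50 − 1×20)×8 = 240 mm². R_n = min(0.6×400×848, 0.6×250×1328) + 1.0×400×240 = min(203.52, 199.2) + 96 = 295.2 kN. φR_n = 0.75 × 295.2 = 221.4 kN.
Governing: min(282.9, 305.3, 240.0, 252.0, 221.4) = 221.4 kN → block shear.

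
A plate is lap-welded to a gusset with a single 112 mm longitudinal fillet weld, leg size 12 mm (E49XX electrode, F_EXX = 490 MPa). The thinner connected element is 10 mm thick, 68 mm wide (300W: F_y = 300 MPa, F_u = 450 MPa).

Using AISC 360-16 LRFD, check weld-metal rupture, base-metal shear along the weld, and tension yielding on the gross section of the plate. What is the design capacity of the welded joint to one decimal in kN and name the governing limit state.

Weld metal: throat = 0.707×12 = 8.484 mm, L = 112 mm. φR_n = 0.75 × 0.6 × 490 × 8.484 × 112 = 209.5 kN.
Base metal shear (10 mm plate): yield φR_n = 1.0×0.6×300×10×112 = 201.6 kN; rupture φR_n = 0.75×0.6×450×10×112 = 226.8 kN; take 201.6 kN (yield).
Tension yield (gross): A_g = 68×10 = 680 mm². φR_n = 0.90 × 300 × 680 = 183.6 kN.
Governing: min(209.5, 201.6, 183.6) = 183.6 kN → gross-section yield.

183.6 kN (gross-section yield governs)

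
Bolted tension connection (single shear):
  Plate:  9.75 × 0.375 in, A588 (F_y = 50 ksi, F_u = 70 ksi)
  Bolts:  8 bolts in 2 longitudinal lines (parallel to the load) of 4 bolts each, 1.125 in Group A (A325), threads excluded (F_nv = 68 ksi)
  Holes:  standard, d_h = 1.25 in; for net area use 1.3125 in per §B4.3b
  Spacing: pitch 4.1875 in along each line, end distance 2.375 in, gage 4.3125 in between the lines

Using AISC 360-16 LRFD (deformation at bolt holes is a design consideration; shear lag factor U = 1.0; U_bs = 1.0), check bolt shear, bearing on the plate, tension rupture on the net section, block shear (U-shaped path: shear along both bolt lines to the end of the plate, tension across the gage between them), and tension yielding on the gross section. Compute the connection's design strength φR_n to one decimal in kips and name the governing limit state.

140.3 kips (net-section rupture governs)

Bolt shear: A_b = π(1.125)²/4 = 0.99402 in². φR_n = 0.75 × 68 × 0.99402 × 8 × 1 = 405.6 kips.
Bearing (0.375 in plate, F_u = 70 ksi): end bolts L_c = 2.375 − 1.25/2 = 1.75, R_n = min(1.2×1.75×0.375×70, 2.4×1.125×0.375×70) = 55.125 kips/bolt; interior L_c = 4.1875 − 1.25 = 2.9375, R_n = 70.875 kips/bolt. φR_n = 0.75 × (2×55.125 + 6×70.875) = 401.6 kips.
Tension rupture (net): A_n = (9.75 − 2×1.3125)×0.375 = 2.6719 in² (U = 1.0, A_e = A_n). φR_n = 0.75 × 70 × 2.6719 = 140.3 kips.
Block shear: shear path 2×[2.375+3×4.1875] = 2×14.9375 in, A_gv = 11.203, A_nv = 2×(14.9375 − 3.5×1.3125)×0.375 = 7.7578 in²; tension across gage: (4.3125 − 1×1.3125)×0.375 = 1.125 in². R_n = min(0.6×70×7.7578, 0.6×50×11.203) + 1.0×70×1.125 = min(325.83, 336.09) + 78.75 = 404.58 kips. φR_n = 0.75 × 404.58 = 303.4 kips.
Tension yield (gross): A_g = 9.75×0.375 = 3.6563 in². φR_n = 0.90 × 50 × 3.6563 = 164.5 kips.
Governing: min(405.6, 401.6, 140.3, 303.4, 164.5) = 140.3 kips → net-section rupture.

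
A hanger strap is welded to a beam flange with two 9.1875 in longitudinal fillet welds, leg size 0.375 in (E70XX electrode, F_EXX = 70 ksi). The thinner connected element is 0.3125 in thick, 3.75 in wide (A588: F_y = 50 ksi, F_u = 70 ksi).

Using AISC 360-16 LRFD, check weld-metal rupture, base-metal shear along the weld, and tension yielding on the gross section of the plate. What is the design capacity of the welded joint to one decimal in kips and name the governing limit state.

Weld metal: throat = 0.707×0.375 = 0.26513 in, L = 2×9.1875 = 18.375 in. φR_n = 0.75 × 0.6 × 70 × 0.26513 × 18.375 = 153.5 kips.
Base metal shear (0.3125 in plate): yield φR_n = 1.0×0.6×50×0.3125×18.375 = 172.3 kips; rupture φR_n = 0.75×0.6×70×0.3125×18.375 = 180.9 kips; take 172.3 kips (yield).
Tension yield (gross): A_g = 3.75×0.3125 = 1.1719 in². φR_n = 0.90 × 50 × 1.1719 = 52.7 kips.
Governing: min(153.5, 172.3, 52.7) = 52.7 kips → gross-section yield.

52.7 kips (gross-section yield governs)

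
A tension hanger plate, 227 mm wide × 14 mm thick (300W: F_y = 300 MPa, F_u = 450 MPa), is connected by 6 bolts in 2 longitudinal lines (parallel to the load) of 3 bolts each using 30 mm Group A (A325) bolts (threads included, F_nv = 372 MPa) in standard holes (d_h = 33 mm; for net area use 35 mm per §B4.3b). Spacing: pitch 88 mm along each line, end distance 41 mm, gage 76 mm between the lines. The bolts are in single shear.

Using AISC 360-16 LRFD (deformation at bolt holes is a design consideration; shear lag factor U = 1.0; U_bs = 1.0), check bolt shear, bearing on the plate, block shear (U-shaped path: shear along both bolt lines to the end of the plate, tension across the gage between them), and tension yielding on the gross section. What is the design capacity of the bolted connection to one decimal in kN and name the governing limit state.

Bolt shear: A_b = π(30)²/4 = 706.86 mm². φR_n = 0.75 × 372 × 706.86 × 6 × 1 = 1183.3 kN.
Bearing (14 mm plate, F_u = 450 MPa): end bolts L_c = 41 − 33/2 = 24.5, R_n = min(1.2×24.5×14×450, 2.4×30×14×450) = 185.22 kN/bolt; interior L_c = 88 − 33 = 55, R_n = 415.8 kN/bolt. φR_n = 0.75 × (2×185.22 + 4×415.8) = 1525.2 kN.
Block shear: shear path 2×[41+2×88] = 2×217 mm, A_gv = 6076, A_nv = 2×(217 − 2.5×35)×14 = 3626 mm²; tension across gage: (76 − 1×35)×14 = 574 mm². R_n = min(0.6×450×3626, 0.6×300×6076) + 1.0×450×574 = min(979.02, 1093.7) + 258.3 = 1237.3 kN. φR_n = 0.75 × 1237.3 = 928.0 kN.
Tension yield (gross): A_g = 227×14 = 3178 mm². φR_n = 0.90 × 300 × 3178 = 858.1 kN.
Governing: min(1183.3, 1525.2, 928.0, 858.1) = 858.1 kN → gross-section yield.

858.1 kN (gross-section yield governs)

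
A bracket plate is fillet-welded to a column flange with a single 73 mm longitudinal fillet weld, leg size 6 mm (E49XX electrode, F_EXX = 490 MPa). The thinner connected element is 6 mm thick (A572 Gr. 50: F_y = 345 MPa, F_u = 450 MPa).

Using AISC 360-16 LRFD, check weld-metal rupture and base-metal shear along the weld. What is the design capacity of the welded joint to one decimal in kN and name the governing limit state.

68.3 kN (weld metal governs)

Weld metal: throat = 0.707×6 = 4.242 mm, L = 73 mm. φR_n = 0.75 × 0.6 × 490 × 4.242 × 73 = 68.3 kN.
Base metal shear (6 mm plate): yield φR_n = 1.0×0.6×345×6×73 = 90.7 kN; rupture φR_n = 0.75×0.6×450×6×73 = 88.7 kN; take 88.7 kN (rupture).
Governing: min(68.3, 88.7) = 68.3 kN → weld metal.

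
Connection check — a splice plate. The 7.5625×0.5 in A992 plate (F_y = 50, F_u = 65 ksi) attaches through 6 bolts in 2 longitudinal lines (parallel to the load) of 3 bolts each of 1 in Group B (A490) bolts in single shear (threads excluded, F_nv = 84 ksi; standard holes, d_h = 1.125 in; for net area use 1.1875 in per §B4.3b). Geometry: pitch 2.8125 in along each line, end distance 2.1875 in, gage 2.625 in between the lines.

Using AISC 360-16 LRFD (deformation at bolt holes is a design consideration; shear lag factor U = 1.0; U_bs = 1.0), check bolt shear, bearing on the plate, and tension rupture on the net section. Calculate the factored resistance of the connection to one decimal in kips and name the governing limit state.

Bolt shear: A_b = π(1)²/4 = 0.7854 in². φR_n = 0.75 × 84 × 0.7854 × 6 × 1 = 296.9 kips.
Bearing (0.5 in plate, F_u = 65 ksi): end bolts L_c = 2.1875 − 1.125/2 = 1.625, R_n = min(1.2×1.625×0.5×65, 2.4×1×0.5×65) = 63.375 kips/bolt; interior L_c = 2.8125 − 1.125 = 1.6875, R_n = 65.813 kips/bolt. φR_n = 0.75 × (2×63.375 + 4×65.813) = 292.5 kips.
Tension rupture (net): A_n = (7.5625 − 2×1.1875)×0.5 = 2.5938 in² (U = 1.0, A_e = A_n). φR_n = 0.75 × 65 × 2.5938 = 126.4 kips.
Governing: min(296.9, 292.5, 126.4) = 126.4 kips → net-section rupture.

126.4 kips (net-section rupture governs)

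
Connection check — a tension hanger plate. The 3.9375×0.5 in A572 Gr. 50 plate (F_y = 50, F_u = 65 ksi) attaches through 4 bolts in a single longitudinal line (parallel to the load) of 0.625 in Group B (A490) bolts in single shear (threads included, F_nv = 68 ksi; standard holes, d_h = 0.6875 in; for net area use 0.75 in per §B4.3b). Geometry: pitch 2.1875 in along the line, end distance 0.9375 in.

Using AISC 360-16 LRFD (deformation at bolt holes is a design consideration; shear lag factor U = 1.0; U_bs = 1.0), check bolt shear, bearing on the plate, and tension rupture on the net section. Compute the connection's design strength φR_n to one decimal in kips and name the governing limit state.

62.6 kips (bolt shear governs)

Bolt shear: A_b = π(0.625)²/4 = 0.3068 in². φR_n = 0.75 × 68 × 0.3068 × 4 × 1 = 62.6 kips.
Bearing (0.5 in plate, F_u = 65 ksi): end bolts L_c = 0.9375 − 0.6875/2 = 0.59375, R_n = min(1.2×0.59375×0.5×65, 2.4×0.625×0.5×65) = 23.156 kips/bolt; interior L_c = 2.1875 − 0.6875 = 1.5, R_n = 48.75 kips/bolt. φR_n = 0.75 × (1×23.156 + 3×48.75) = 127.1 kips.
Tension rupture (net): A_n = (3.9375 − 1×0.75)×0.5 = 1.5938 in² (U = 1.0, A_e = A_n). φR_n = 0.75 × 65 × 1.5938 = 77.7 kips.
Governing: min(62.6, 127.1, 77.7) = 62.6 kips → bolt shear.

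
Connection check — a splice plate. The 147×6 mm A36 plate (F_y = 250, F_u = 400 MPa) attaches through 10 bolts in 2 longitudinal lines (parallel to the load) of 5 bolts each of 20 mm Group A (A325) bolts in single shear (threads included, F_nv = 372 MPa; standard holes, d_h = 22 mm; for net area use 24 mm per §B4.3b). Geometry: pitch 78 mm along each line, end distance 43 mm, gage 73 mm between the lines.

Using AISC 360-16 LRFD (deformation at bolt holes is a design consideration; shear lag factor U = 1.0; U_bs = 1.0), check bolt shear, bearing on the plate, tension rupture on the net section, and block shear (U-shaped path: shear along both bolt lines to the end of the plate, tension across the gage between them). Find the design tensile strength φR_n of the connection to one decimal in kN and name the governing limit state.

Bolt shear: A_b = π(20)²/4 = 314.16 mm². φR_n = 0.75 × 372 × 314.16 × 10 × 1 = 876.5 kN.
Bearing (6 mm plate, F_u = 400 MPa): end bolts L_c = 43 − 22/2 = 32, R_n = min(1.2×32×6×400, 2.4×20×6×400) = 92.16 kN/bolt; interior L_c = 78 − 22 = 56, R_n = 115.2 kN/bolt. φR_n = 0.75 × (2×92.16 + 8×115.2) = 829.4 kN.
Tension rupture (net): A_n = (147 − 2×24)×6 = 594 mm² (U = 1.0, A_e = A_n). φR_n = 0.75 × 400 × 594 = 178.2 kN.
Block shear: shear path 2×[43+4×78] = 2×355 mm, A_gv = 4260, A_nv = 2×(355 − 4.5×24)×6 = 2964 mm²; tension across gage: (73 − 1×24)×6 = 294 mm². R_n = min(0.6×400×2964, 0.6×250×4260) + 1.0×400×294 = min(711.36, 639) + 117.6 = 756.6 kN. φR_n = 0.75 × 756.6 = 567.5 kN.
Governing: min(876.5, 829.4, 178.2, 567.5) = 178.2 kN → net-section rupture.

178.2 kN (net-section rupture governs)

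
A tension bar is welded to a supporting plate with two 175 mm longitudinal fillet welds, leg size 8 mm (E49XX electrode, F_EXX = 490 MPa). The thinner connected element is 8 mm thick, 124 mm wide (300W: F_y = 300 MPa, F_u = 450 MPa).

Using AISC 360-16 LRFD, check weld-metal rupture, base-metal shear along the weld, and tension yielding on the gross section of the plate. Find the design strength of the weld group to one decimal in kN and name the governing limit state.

267.8 kN (gross-section yield governs)

Weld metal: throat = 0.707×8 = 5.656 mm, L = 2×175 = 350 mm. φR_n = 0.75 × 0.6 × 490 × 5.656 × 350 = 436.5 kN.
Base metal shear (8 mm plate): yield φR_n = 1.0×0.6×300×8×350 = 504.0 kN; rupture φR_n = 0.75×0.6×450×8×350 = 567.0 kN; take 504.0 kN (yield).
Tension yield (gross): A_g = 124×8 = 992 mm². φR_n = 0.90 × 300 × 992 = 267.8 kN.
Governing: min(436.5, 504.0, 267.8) = 267.8 kN → gross-section yield.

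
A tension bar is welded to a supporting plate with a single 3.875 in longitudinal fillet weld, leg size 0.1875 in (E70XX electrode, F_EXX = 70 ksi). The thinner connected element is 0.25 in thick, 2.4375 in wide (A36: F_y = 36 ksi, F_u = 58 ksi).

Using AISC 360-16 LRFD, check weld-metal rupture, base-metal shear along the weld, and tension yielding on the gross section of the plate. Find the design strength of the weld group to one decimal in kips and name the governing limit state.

Weld metal: throat = 0.707×0.1875 = 0.13256 in, L = 3.875 in. φR_n = 0.75 × 0.6 × 70 × 0.13256 × 3.875 = 16.2 kips.
Base metal shear (0.25 in plate): yield φR_n = 1.0×0.6×36×0.25×3.875 = 20.9 kips; rupture φR_n = 0.75×0.6×58×0.25×3.875 = 25.3 kips; take 20.9 kips (yield).
Tension yield (gross): A_g = 2.4375×0.25 = 0.60938 in². φR_n = 0.90 × 36 × 0.60938 = 19.7 kips.
Governing: min(16.2, 20.9, 19.7) = 16.2 kips → weld metal.

16.2 kips (weld metal governs)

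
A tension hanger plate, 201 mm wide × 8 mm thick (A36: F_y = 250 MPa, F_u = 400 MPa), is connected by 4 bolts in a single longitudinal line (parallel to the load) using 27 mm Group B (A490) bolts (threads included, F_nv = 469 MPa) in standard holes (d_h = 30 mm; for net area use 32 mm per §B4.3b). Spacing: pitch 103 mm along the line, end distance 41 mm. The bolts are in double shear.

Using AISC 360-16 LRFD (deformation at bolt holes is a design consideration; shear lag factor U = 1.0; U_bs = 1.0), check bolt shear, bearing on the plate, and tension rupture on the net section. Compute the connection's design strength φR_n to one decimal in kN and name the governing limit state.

Bolt shear: A_b = π(27)²/4 = 572.56 mm². φR_n = 0.75 × 469 × 572.56 × 4 × 2 = 1611.2 kN.
Bearing (8 mm plate, F_u = 400 MPa): end bolts L_c = 41 − 30/2 = 26, R_n = min(1.2×26×8×400, 2.4×27×8×400) = 99.84 kN/bolt; interior L_c = 103 − 30 = 73, R_n = 207.36 kN/bolt. φR_n = 0.75 × (1×99.84 + 3×207.36) = 541.4 kN.
Tension rupture (net): A_n = (201 − 1×32)×8 = 1352 mm² (U = 1.0, A_e = A_n). φR_n = 0.75 × 400 × 1352 = 405.6 kN.
Governing: min(1611.2, 541.4, 405.6) = 405.6 kN → net-section rupture.

405.6 kN (net-section rupture governs)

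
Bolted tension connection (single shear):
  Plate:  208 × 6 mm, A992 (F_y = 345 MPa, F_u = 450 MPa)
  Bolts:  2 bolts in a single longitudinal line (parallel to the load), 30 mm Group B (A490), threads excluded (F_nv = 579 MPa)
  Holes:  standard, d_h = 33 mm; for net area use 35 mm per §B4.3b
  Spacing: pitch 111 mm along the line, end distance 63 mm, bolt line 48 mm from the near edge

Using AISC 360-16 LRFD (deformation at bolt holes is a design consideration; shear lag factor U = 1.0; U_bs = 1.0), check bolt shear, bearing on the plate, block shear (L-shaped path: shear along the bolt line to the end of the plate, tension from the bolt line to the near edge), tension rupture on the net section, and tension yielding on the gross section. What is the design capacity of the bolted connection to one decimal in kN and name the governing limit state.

209.4 kN (block shear governs)

Bolt shear: A_b = π(30)²/4 = 706.86 mm². φR_n = 0.75 × 579 × 706.86 × 2 × 1 = 613.9 kN.
Bearing (6 mm plate, F_u = 450 MPa): end bolts L_c = 63 − 33/2 = 46.5, R_n = min(1.2×46.5×6×450, 2.4×30×6×450) = 150.66 kN/bolt; interior L_c = 111 − 33 = 78, R_n = 194.4 kN/bolt. φR_n = 0.75 × (1×150.66 + 1×194.4) = 258.8 kN.
Block shear: shear path 1×[63+1×111] = 1×174 mm, A_gv = 1044, A_nv = 1×(174 − 1.5×35)×6 = 729 mm²; tension to near edge: (48 − 0.5×35)×6 = 183 mm². R_n = min(0.6×450×729, 0.6×345×1044) + 1.0×450×183 = min(196.83, 216.11) + 82.35 = 279.18 kN. φR_n = 0.75 × 279.18 = 209.4 kN.
Tension rupture (net): A_n = (208 − 1×35)×6 = 1038 mm² (U = 1.0, A_e = A_n). φR_n = 0.75 × 450 × 1038 = 350.3 kN.
Tension yield (gross): A_g = 208×6 = 1248 mm². φR_n = 0.90 × 345 × 1248 = 387.5 kN.
Governing: min(613.9, 258.8, 209.4, 350.3, 387.5) = 209.4 kN → block shear.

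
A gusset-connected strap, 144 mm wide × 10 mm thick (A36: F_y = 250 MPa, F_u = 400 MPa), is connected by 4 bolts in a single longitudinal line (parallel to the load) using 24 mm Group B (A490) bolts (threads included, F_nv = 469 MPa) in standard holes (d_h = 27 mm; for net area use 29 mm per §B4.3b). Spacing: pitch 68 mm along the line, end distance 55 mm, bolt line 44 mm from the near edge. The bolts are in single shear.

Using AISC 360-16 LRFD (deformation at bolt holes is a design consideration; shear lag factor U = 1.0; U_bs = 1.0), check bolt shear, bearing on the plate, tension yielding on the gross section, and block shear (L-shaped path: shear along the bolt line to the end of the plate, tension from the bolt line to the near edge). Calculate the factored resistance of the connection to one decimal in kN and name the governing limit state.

Bolt shear: A_b = π(24)²/4 = 452.39 mm². φR_n = 0.75 × 469 × 452.39 × 4 × 1 = 636.5 kN.
Bearing (10 mm plate, F_u = 400 MPa): end bolts L_c = 55 − 27/2 = 41.5, R_n = min(1.2×41.5×10×400, 2.4×24×10×400) = 199.2 kN/bolt; interior L_c = 68 − 27 = 41, R_n = 196.8 kN/bolt. φR_n = 0.75 × (1×199.2 + 3×196.8) = 592.2 kN.
Tension yield (gross): A_g = 144×10 = 1440 mm². φR_n = 0.90 × 250 × 1440 = 324.0 kN.
Block shear: shear path 1×[55+3×68] = 1×259 mm, A_gv = 2590, A_nv = 1×(259 − 3.5×29)×10 = 1575 mm²; tension to near edge: (44 − 0.5×29)×10 = 295 mm². R_n = min(0.6×400×1575, 0.6×250×2590) + 1.0×400×295 = min(378, 388.5) + 118 = 496 kN. φR_n = 0.75 × 496 = 372.0 kN.
Governing: min(636.5, 592.2, 324.0, 372.0) = 324.0 kN → gross-section yield.

324.0 kN (gross-section yield governs)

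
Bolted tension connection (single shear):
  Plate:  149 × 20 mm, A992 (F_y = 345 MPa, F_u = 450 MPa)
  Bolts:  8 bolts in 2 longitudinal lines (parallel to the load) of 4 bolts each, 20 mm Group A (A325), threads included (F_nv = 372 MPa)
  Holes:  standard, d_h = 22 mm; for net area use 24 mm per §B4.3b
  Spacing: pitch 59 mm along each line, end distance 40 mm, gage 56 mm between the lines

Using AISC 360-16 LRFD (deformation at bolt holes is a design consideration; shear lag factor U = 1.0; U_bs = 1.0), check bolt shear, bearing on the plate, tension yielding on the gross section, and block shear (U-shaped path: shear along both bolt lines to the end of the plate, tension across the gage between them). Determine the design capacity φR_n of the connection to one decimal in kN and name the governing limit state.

701.2 kN (bolt shear governs)

Bolt shear: A_b = π(20)²/4 = 314.16 mm². φR_n = 0.75 × 372 × 314.16 × 8 × 1 = 701.2 kN.
Bearing (20 mm plate, F_u = 450 MPa): end bolts L_c = 40 − 22/2 = 29, R_n = min(1.2×29×20×450, 2.4×20×20×450) = 313.2 kN/bolt; interior L_c = 59 − 22 = 37, R_n = 399.6 kN/bolt. φR_n = 0.75 × (2×313.2 + 6×399.6) = 2268.0 kN.
Tension yield (gross): A_g = 149×20 = 2980 mm². φR_n = 0.90 × 345 × 2980 = 925.3 kN.
Block shear: shear path 2×[40+3×59] = 2×217 mm, A_gv = 8680, A_nv = 2×(217 − 3.5×24)×20 = 5320 mm²; tension across gage: (56 − 1×24)×20 = 640 mm². R_n = min(0.6×450×5320, 0.6×345×8680) + 1.0×450×640 = min(1436.4, 1796.8) + 288 = 1724.4 kN. φR_n = 0.75 × 1724.4 = 1293.3 kN.
Governing: min(701.2, 2268.0, 925.3, 1293.3) = 701.2 kN → bolt shear.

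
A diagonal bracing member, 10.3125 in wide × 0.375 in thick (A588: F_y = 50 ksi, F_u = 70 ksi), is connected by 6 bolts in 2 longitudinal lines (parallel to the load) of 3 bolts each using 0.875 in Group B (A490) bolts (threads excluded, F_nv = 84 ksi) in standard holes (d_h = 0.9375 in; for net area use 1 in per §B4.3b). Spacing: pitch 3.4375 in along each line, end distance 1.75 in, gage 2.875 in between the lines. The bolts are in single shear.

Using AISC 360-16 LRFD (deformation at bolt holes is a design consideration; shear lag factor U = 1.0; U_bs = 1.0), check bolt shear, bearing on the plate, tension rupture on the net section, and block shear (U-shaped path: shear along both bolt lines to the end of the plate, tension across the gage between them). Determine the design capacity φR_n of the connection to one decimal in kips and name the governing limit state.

Bolt shear: A_b = π(0.875)²/4 = 0.60132 in². φR_n = 0.75 × 84 × 0.60132 × 6 × 1 = 227.3 kips.
Bearing (0.375 in plate, F_u = 70 ksi): end bolts L_c = 1.75 − 0.9375/2 = 1.28125, R_n = min(1.2×1.28125×0.375×70, 2.4×0.875×0.375×70) = 40.359 kips/bolt; interior L_c = 3.4375 − 0.9375 = 2.5, R_n = 55.125 kips/bolt. φR_n = 0.75 × (2×40.359 + 4×55.125) = 225.9 kips.
Tension rupture (net): A_n = (10.3125 − 2×1)×0.375 = 3.1172 in² (U = 1.0, A_e = A_n). φR_n = 0.75 × 70 × 3.1172 = 163.7 kips.
Block shear: shear path 2×[1.75+2×3.4375] = 2×8.625 in, A_gv = 6.4688, A_nv = 2×(8.625 − 2.5×1)×0.375 = 4.5938 in²; tension across gage: (2.875 − 1×1)×0.375 = 0.70313 in². R_n = min(0.6×70×4.5938, 0.6×50×6.4688) + 1.0×70×0.70313 = min(192.94, 194.06) + 49.219 = 242.16 kips. φR_n = 0.75 × 242.16 = 181.6 kips.
Governing: min(227.3, 225.9, 163.7, 181.6) = 163.7 kips → net-section rupture.

163.7 kips (net-section rupture governs)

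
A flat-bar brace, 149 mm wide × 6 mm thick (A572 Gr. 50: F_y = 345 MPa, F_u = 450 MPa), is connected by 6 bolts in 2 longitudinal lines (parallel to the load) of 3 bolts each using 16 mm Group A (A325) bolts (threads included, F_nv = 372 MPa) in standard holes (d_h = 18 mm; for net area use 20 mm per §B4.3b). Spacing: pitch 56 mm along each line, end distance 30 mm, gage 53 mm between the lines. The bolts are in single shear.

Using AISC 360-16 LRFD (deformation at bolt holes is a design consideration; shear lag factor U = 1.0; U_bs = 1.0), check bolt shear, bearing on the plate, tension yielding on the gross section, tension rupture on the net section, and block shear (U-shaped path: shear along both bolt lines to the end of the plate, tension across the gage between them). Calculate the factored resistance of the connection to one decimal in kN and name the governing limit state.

220.7 kN (net-section rupture governs)

Bolt shear: A_b = π(16)²/4 = 201.06 mm². φR_n = 0.75 × 372 × 201.06 × 6 × 1 = 336.6 kN.
Bearing (6 mm plate, F_u = 450 MPa): end bolts L_c = 30 − 18/2 = 21, R_n = min(1.2×21×6×450, 2.4×16×6×450) = 68.04 kN/bolt; interior L_c = 56 − 18 = 38, R_n = 103.68 kN/bolt. φR_n = 0.75 × (2×68.04 + 4×103.68) = 413.1 kN.
Tension yield (gross): A_g = 149×6 = 894 mm². φR_n = 0.90 × 345 × 894 = 277.6 kN.
Tension rupture (net): A_n = (149 − 2×20)×6 = 654 mm² (U = 1.0, A_e = A_n). φR_n = 0.75 × 450 × 654 = 220.7 kN.
Block shear: shear path 2×[30+2×56] = 2×142 mm, A_gv = 1704, A_nv = 2×(142 − 2.5×20)×6 = 1104 mm²; tension across gage: (53 − 1×20)×6 = 198 mm². R_n = min(0.6×450×1104, 0.6×345×1704) + 1.0×450×198 = min(298.08, 352.73) + 89.1 = 387.18 kN. φR_n = 0.75 × 387.18 = 290.4 kN.
Governing: min(336.6, 413.1, 277.6, 220.7, 290.4) = 220.7 kN → net-section rupture.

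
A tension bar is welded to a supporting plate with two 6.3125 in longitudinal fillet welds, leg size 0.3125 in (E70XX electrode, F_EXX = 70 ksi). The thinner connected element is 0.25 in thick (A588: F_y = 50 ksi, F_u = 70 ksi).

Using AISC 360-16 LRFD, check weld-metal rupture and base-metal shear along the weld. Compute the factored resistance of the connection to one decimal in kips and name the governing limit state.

87.9 kips (weld metal governs)

Weld metal: throat = 0.707×0.3125 = 0.22094 in, L = 2×6.3125 = 12.625 in. φR_n = 0.75 × 0.6 × 70 × 0.22094 × 12.625 = 87.9 kips.
Base metal shear (0.25 in plate): yield φR_n = 1.0×0.6×50×0.25×12.625 = 94.7 kips; rupture φR_n = 0.75×0.6×70×0.25×12.625 = 99.4 kips; take 94.7 kips (yield).
Governing: min(87.9, 94.7) = 87.9 kips → weld metal.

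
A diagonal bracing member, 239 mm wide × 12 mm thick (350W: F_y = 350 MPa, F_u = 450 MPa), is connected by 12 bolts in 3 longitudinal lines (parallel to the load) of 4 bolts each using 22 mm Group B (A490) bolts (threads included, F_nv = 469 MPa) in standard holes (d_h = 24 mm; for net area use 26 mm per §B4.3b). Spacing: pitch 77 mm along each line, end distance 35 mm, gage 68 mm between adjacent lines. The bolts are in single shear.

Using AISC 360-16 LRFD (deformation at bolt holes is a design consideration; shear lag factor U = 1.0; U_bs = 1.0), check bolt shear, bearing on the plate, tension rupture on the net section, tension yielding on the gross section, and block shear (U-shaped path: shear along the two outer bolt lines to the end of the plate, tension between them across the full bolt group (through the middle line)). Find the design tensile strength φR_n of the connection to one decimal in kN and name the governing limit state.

Bolt shear: A_b = π(22)²/4 = 380.13 mm². φR_n = 0.75 × 469 × 380.13 × 12 × 1 = 1604.5 kN.
Bearing (12 mm plate, F_u = 450 MPa): end bolts L_c = 35 − 24/2 = 23, R_n = min(1.2×23×12×450, 2.4×22×12×450) = 149.04 kN/bolt; interior L_c = 77 − 24 = 53, R_n = 285.12 kN/bolt. φR_n = 0.75 × (3×149.04 + 9×285.12) = 2259.9 kN.
Tension rupture (net): A_n = (239 − 3×26)×12 = 1932 mm² (U = 1.0, A_e = A_n). φR_n = 0.75 × 450 × 1932 = 652.1 kN.
Tension yield (gross): A_g = 239×12 = 2868 mm². φR_n = 0.90 × 350 × 2868 = 903.4 kN.
Block shear: shear path 2×[35+3×77] = 2×266 mm, A_gv = 6384, A_nv = 2×(266 − 3.5×26)×12 = 4200 mm²; tension across gage: (136 − 2×26)×12 = 1008 mm². R_n = min(0.6×450×4200, 0.6×350×6384) + 1.0×450×1008 = min(1134, 1340.6) + 453.6 = 1587.6 kN. φR_n = 0.75 × 1587.6 = 1190.7 kN.
Governing: min(1604.5, 2259.9, 652.1, 903.4, 1190.7) = 652.1 kN → net-section rupture.

652.1 kN (net-section rupture governs)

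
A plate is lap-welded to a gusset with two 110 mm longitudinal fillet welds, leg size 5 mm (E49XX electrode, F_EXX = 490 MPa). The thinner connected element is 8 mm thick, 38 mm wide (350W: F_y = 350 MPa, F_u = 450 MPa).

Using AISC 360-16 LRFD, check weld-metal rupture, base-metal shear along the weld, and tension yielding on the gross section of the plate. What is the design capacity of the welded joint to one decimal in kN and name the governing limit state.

95.8 kN (gross-section yield governs)

Weld metal: throat = 0.707×5 = 3.535 mm, L = 2×110 = 220 mm. φR_n = 0.75 × 0.6 × 490 × 3.535 × 220 = 171.5 kN.
Base metal shear (8 mm plate): yield φR_n = 1.0×0.6×350×8×220 = 369.6 kN; rupture φR_n = 0.75×0.6×450×8×220 = 356.4 kN; take 356.4 kN (rupture).
Tension yield (gross): A_g = 38×8 = 304 mm². φR_n = 0.90 × 350 × 304 = 95.8 kN.
Governing: min(171.5, 356.4, 95.8) = 95.8 kN → gross-section yield.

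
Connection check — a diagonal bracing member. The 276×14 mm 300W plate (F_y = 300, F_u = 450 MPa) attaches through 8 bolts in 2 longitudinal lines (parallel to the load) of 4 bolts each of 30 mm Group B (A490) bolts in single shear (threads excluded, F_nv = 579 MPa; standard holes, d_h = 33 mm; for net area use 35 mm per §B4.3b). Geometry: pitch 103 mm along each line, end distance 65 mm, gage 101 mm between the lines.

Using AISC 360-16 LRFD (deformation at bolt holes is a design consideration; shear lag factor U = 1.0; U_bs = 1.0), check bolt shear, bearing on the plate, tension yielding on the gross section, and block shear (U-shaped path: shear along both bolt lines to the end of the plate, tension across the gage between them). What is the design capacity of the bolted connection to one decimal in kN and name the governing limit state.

Bolt shear: A_b = π(30)²/4 = 706.86 mm². φR_n = 0.75 × 579 × 706.86 × 8 × 1 = 2455.6 kN.
Bearing (14 mm plate, F_u = 450 MPa): end bolts L_c = 65 − 33/2 = 48.5, R_n = min(1.2×48.5×14×450, 2.4×30×14×450) = 366.66 kN/bolt; interior L_c = 103 − 33 = 70, R_n = 453.6 kN/bolt. φR_n = 0.75 × (2×366.66 + 6×453.6) = 2591.2 kN.
Tension yield (gross): A_g = 276×14 = 3864 mm². φR_n = 0.90 × 300 × 3864 = 1043.3 kN.
Block shear: shear path 2×[65+3×103] = 2×374 mm, A_gv = 10472, A_nv = 2×(374 − 3.5×35)×14 = 7042 mm²; tension across gage: (101 − 1×35)×14 = 924 mm². R_n = min(0.6×450×7042, 0.6×300×10472) + 1.0×450×924 = min(1901.3, 1885) + 415.8 = 2300.8 kN. φR_n = 0.75 × 2300.8 = 1725.6 kN.
Governing: min(2455.6, 2591.2, 1043.3, 1725.6) = 1043.3 kN → gross-section yield.

1043.3 kN (gross-section yield governs)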